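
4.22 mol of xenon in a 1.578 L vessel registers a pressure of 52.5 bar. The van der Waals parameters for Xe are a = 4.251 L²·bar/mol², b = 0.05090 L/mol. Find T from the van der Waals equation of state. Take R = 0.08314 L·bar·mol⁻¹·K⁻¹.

T = (P + a n²/V²)(V − nb)/(nR)
P + a n²/V² = 52.5 + (4.251)(4.22)²/(1.578)² = 82.902 bar
V − nb = 1.578 − (4.22)(0.05090) = 1.3632 L
T = (82.902)(1.3632)/((4.22)(0.08314)) = 322.1 K

T ≈ 322.1 K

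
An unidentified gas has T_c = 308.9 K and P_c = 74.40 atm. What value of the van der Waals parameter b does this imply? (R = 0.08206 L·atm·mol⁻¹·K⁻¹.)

From T_c = 8a/(27Rb) and P_c = a/(27b²): b = R T_c/(8 P_c).
b = (0.08206)(308.9)/(8×74.40) = 25.348/595.20 = 0.04259 L/mol

b ≈ 0.04259 L/mol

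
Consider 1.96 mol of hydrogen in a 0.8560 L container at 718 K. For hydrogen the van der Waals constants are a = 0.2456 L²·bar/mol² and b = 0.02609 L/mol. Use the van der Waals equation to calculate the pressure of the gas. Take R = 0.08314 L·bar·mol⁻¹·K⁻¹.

P = nRT/(V − nb) − a n²/V²
nRT/(V − nb) = (1.96)(0.08314)(718)/(0.8560 − 1.96×0.02609) = 117.00/0.80486 = 145.37 bar
a n²/V² = (0.2456)(1.96)²/(0.8560)² = 1.2876 bar
P = 145.37 − 1.2876 = 144.1 bar

P ≈ 144.1 bar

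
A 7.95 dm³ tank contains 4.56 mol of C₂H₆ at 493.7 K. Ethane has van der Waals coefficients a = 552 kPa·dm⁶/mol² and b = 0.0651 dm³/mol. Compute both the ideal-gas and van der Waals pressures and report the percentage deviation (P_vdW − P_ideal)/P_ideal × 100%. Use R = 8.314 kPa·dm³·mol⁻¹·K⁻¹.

Ideal: P_ideal = nRT/V = (4.56)(8.314)(493.7)/7.95 = 2354.35 kPa
vdW: P = nRT/(V − nb) − a n²/V² = 18717.1/7.65314 − 11478.1/63.2025 = 2445.68 − 181.608 = 2264.07 kPa
% deviation = (2264.07 − 2354.35)/2354.35 × 100% = -3.83%

-3.83 %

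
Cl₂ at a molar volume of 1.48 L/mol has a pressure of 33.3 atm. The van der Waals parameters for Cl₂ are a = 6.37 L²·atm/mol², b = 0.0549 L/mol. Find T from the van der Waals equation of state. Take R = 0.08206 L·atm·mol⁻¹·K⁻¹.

T = (P + a/V_m²)(V_m − b)/R
P + a/V_m² = 33.3 + 6.37/(1.48)² = 36.208 atm
V_m − b = 1.48 − 0.0549 = 1.4251 L/mol
T = (36.208)(1.4251)/0.08206 = 628.8 K

T ≈ 628.8 K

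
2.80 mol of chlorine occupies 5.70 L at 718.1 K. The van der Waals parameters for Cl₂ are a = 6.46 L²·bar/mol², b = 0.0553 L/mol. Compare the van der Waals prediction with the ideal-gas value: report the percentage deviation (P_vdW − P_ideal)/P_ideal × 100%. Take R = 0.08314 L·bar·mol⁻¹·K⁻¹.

Ideal: P_ideal = nRT/V = (2.80)(0.08314)(718.1)/5.70 = 29.3277 bar
vdW: P = nRT/(V − nb) − a n²/V² = 167.168/5.54516 − 50.6464/32.4900 = 30.1467 − 1.55883 = 28.5879 bar
% deviation = (28.5879 − 29.3277)/29.3277 × 100% = -2.52%

-2.52 %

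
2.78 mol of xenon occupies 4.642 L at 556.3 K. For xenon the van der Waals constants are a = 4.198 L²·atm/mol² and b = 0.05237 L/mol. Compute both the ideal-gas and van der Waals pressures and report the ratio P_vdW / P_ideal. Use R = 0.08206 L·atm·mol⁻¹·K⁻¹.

Ideal: P_ideal = nRT/V = (2.78)(0.08206)(556.3)/4.642 = 27.3388 atm
vdW: P = nRT/(V − nb) − a n²/V² = 126.907/4.49641 − 32.4438/21.5482 = 28.2241 − 1.50564 = 26.7185 atm
Ratio = 26.7185/27.3388 = 0.9773

P_vdW / P_ideal ≈ 0.9773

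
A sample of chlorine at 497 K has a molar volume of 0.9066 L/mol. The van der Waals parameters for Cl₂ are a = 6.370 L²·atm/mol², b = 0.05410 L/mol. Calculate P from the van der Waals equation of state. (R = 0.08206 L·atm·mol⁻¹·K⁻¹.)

P = RT/(V_m − b) − a/V_m²
RT/(V_m − b) = (0.08206)(497)/(0.9066 − 0.05410) = 40.784/0.85250 = 47.840 atm
a/V_m² = 6.370/(0.9066)² = 7.7501 atm
P = 47.840 − 7.7501 = 40.09 atm

P ≈ 40.09 atm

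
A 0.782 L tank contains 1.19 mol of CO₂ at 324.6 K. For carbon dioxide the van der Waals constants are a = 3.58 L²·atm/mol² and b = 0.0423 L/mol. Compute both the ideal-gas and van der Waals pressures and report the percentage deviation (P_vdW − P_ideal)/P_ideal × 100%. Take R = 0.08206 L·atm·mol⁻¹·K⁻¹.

Ideal: P_ideal = nRT/V = (1.19)(0.08206)(324.6)/0.782 = 40.5341 atm
vdW: P = nRT/(V − nb) − a n²/V² = 31.6976/0.731663 − 5.06964/0.611524 = 43.3227 − 8.29017 = 35.0325 atm
% deviation = (35.0325 − 40.5341)/40.5341 × 100% = -13.57%

-13.57 %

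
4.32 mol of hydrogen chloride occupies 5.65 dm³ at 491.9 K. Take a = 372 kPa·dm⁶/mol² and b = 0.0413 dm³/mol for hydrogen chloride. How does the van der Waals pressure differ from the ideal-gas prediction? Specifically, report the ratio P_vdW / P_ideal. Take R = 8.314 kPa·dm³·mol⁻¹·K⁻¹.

P_vdW / P_ideal ≈ 0.9631

Ideal: P_ideal = nRT/V = (4.32)(8.314)(491.9)/5.65 = 3126.96 kPa
vdW: P = nRT/(V − nb) − a n²/V² = 17667.3/5.47158 − 6942.41/31.9225 = 3228.92 − 217.477 = 3011.44 kPa
Ratio = 3011.44/3126.96 = 0.9631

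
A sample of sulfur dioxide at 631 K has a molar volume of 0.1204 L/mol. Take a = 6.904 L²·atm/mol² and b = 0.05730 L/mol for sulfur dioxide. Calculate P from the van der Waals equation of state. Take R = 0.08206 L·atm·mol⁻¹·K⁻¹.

P ≈ 344.3 atm

P = RT/(V_m − b) − a/V_m²
RT/(V_m − b) = (0.08206)(631)/(0.1204 − 0.05730) = 51.780/0.063100 = 820.60 atm
a/V_m² = 6.904/(0.1204)² = 476.26 atm
P = 820.60 − 476.26 = 344.3 atm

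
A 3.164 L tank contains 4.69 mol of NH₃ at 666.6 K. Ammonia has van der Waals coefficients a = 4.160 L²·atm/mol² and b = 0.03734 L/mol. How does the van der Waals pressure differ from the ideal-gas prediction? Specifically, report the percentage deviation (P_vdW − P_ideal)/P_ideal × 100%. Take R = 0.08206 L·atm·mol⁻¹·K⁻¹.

-5.41 %

Ideal: P_ideal = nRT/V = (4.69)(0.08206)(666.6)/3.164 = 81.0836 atm
vdW: P = nRT/(V − nb) − a n²/V² = 256.549/2.98888 − 91.5038/10.0109 = 85.8345 − 9.14042 = 76.6941 atm
% deviation = (76.6941 − 81.0836)/81.0836 × 100% = -5.41%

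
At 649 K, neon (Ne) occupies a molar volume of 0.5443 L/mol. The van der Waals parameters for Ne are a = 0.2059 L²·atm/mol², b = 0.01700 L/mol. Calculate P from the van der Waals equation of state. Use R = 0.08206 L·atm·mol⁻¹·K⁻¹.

P = RT/(V_m − b) − a/V_m²
RT/(V_m − b) = (0.08206)(649)/(0.5443 − 0.01700) = 53.257/0.52730 = 101.00 atm
a/V_m² = 0.2059/(0.5443)² = 0.69499 atm
P = 101.00 − 0.69499 = 100.3 atm

P ≈ 100.3 atm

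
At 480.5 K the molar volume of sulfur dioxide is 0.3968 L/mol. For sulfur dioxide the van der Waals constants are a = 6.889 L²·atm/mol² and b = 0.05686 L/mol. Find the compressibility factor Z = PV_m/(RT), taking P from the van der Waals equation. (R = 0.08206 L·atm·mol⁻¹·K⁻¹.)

Z ≈ 0.7270

P = RT/(V_m − b) − a/V_m² = (0.08206)(480.5)/(0.3968 − 0.05686) − 6.889/(0.3968)²
  = 39.430/0.33994 − 43.754 = 115.99 − 43.754 = 72.24 atm
Z = PV_m/(RT) = (72.24)(0.3968)/((0.08206)(480.5)) = 28.665/39.430 = 0.7270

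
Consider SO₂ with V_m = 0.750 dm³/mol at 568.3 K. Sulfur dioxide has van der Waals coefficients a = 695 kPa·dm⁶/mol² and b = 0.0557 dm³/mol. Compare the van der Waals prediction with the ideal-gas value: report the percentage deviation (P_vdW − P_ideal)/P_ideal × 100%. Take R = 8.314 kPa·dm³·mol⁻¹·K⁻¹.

Ideal: P_ideal = RT/V_m = (8.314)(568.3)/0.750 = 6299.79 kPa
vdW: P = RT/(V_m − b) − a/V_m² = 4724.85/0.694300 − 695/0.562500 = 6805.20 − 1235.56 = 5569.64 kPa
% deviation = (5569.64 − 6299.79)/6299.79 × 100% = -11.59%

-11.59 %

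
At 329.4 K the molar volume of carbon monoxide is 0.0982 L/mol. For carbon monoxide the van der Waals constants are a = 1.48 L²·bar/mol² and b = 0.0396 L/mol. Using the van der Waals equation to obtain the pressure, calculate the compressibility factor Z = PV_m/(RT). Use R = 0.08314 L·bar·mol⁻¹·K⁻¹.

Z ≈ 1.125

P = RT/(V_m − b) − a/V_m² = (0.08314)(329.4)/(0.0982 − 0.0396) − 1.48/(0.0982)²
  = 27.386/0.058600 − 153.48 = 467.34 − 153.48 = 313.86 bar
Z = PV_m/(RT) = (313.86)(0.0982)/((0.08314)(329.4)) = 30.821/27.386 = 1.125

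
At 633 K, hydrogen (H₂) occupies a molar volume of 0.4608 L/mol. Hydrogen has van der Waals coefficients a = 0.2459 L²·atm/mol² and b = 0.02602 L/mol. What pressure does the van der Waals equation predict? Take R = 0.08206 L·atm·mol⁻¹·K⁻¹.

P ≈ 118.3 atm

P = RT/(V_m − b) − a/V_m²
RT/(V_m − b) = (0.08206)(633)/(0.4608 − 0.02602) = 51.944/0.43478 = 119.47 atm
a/V_m² = 0.2459/(0.4608)² = 1.1581 atm
P = 119.47 − 1.1581 = 118.3 atm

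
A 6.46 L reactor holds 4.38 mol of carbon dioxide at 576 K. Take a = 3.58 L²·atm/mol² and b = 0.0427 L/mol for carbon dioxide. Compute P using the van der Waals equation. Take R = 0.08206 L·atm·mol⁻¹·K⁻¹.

P = nRT/(V − nb) − a n²/V²
nRT/(V − nb) = (4.38)(0.08206)(576)/(6.46 − 4.38×0.0427) = 207.03/6.2730 = 33.003 atm
a n²/V² = (3.58)(4.38)²/(6.46)² = 1.6458 atm
P = 33.003 − 1.6458 = 31.36 atm

P ≈ 31.36 atm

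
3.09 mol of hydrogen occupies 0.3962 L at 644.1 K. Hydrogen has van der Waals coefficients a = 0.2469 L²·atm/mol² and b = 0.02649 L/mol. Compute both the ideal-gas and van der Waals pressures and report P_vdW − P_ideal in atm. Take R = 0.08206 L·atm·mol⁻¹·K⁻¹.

Ideal: P_ideal = nRT/V = (3.09)(0.08206)(644.1)/0.3962 = 412.220 atm
vdW: P = nRT/(V − nb) − a n²/V² = 163.321/0.314346 − 2.35743/0.156974 = 519.558 − 15.0180 = 504.540 atm
ΔP = 504.540 − 412.220 = 92.32 atm

ΔP ≈ 92.32 atm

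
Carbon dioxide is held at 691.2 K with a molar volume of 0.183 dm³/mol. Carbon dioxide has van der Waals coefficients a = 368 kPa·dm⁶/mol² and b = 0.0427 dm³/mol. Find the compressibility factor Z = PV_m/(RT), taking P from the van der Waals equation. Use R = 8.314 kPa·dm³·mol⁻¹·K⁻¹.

P = RT/(V_m − b) − a/V_m² = (8.314)(691.2)/(0.183 − 0.0427) − 368/(0.183)²
  = 5746.6/0.14030 − 10989 = 40959 − 10989 = 29970 kPa
Z = PV_m/(RT) = (29970)(0.183)/((8.314)(691.2)) = 5484.5/5746.6 = 0.9544

Z ≈ 0.9544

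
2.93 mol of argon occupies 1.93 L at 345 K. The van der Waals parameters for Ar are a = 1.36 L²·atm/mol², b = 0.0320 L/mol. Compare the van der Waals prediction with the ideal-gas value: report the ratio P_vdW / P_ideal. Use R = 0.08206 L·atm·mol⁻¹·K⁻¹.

P_vdW / P_ideal ≈ 0.9781

Ideal: P_ideal = nRT/V = (2.93)(0.08206)(345)/1.93 = 42.9795 atm
vdW: P = nRT/(V − nb) − a n²/V² = 82.9504/1.83624 − 11.6755/3.72490 = 45.1741 − 3.13445 = 42.0397 atm
Ratio = 42.0397/42.9795 = 0.9781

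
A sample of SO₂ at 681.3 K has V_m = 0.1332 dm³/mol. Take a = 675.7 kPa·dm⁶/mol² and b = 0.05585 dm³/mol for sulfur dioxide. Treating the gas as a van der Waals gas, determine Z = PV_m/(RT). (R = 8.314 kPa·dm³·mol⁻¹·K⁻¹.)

Z ≈ 0.8265

P = RT/(V_m − b) − a/V_m² = (8.314)(681.3)/(0.1332 − 0.05585) − 675.7/(0.1332)²
  = 5664.3/0.077350 − 38084 = 73229 − 38084 = 35145 kPa
Z = PV_m/(RT) = (35145)(0.1332)/((8.314)(681.3)) = 4681.3/5664.3 = 0.8265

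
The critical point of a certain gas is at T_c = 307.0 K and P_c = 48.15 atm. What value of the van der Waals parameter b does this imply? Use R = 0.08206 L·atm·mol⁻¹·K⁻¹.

b ≈ 0.06540 L/mol

From T_c = 8a/(27Rb) and P_c = a/(27b²): b = R T_c/(8 P_c).
b = (0.08206)(307.0)/(8×48.15) = 25.192/385.20 = 0.06540 L/mol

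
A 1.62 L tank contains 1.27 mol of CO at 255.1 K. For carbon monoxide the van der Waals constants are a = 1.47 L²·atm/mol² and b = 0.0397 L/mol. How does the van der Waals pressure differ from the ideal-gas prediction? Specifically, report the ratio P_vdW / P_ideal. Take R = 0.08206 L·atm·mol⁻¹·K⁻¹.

P_vdW / P_ideal ≈ 0.9771

Ideal: P_ideal = nRT/V = (1.27)(0.08206)(255.1)/1.62 = 16.4108 atm
vdW: P = nRT/(V − nb) − a n²/V² = 26.5856/1.56958 − 2.37096/2.62440 = 16.9380 − 0.903429 = 16.0346 atm
Ratio = 16.0346/16.4108 = 0.9771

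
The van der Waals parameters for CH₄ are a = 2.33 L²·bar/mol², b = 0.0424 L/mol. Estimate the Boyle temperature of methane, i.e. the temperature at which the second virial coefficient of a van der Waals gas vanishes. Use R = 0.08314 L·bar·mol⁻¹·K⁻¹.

T_B ≈ 661.0 K

For a van der Waals gas the second virial coefficient B₂ = b − a/(RT) vanishes at T_B = a/(Rb).
T_B = 2.33/(0.08314×0.0424) = 2.33/0.0035251 = 661.0 K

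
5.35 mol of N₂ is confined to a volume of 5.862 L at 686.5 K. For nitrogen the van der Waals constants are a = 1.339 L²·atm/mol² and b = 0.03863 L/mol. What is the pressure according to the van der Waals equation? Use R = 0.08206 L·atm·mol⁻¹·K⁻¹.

P = nRT/(V − nb) − a n²/V²
nRT/(V − nb) = (5.35)(0.08206)(686.5)/(5.862 − 5.35×0.03863) = 301.39/5.6553 = 53.293 atm
a n²/V² = (1.339)(5.35)²/(5.862)² = 1.1153 atm
P = 53.293 − 1.1153 = 52.18 atm

P ≈ 52.18 atm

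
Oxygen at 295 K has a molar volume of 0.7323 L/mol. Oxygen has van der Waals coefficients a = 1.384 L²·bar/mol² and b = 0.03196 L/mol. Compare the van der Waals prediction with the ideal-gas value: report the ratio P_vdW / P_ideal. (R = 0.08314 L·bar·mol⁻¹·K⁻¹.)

P_vdW / P_ideal ≈ 0.9686

Ideal: P_ideal = RT/V_m = (0.08314)(295)/0.7323 = 33.4921 bar
vdW: P = RT/(V_m − b) − a/V_m² = 24.5263/0.700340 − 1.384/0.536263 = 35.0206 − 2.58082 = 32.4398 bar
Ratio = 32.4398/33.4921 = 0.9686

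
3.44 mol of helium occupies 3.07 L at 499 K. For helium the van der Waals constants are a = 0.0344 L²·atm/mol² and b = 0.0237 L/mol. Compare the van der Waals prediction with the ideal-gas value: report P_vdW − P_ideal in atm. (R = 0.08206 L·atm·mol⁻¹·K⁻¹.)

Ideal: P_ideal = nRT/V = (3.44)(0.08206)(499)/3.07 = 45.8830 atm
vdW: P = nRT/(V − nb) − a n²/V² = 140.861/2.98847 − 0.407076/9.42490 = 47.1348 − 0.0431915 = 47.0916 atm
ΔP = 47.0916 − 45.8830 = 1.209 atm

ΔP ≈ 1.209 atm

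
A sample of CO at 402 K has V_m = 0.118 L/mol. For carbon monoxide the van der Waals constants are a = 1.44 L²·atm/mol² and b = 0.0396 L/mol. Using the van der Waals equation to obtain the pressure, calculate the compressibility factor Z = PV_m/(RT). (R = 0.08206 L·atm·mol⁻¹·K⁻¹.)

Z ≈ 1.135

P = RT/(V_m − b) − a/V_m² = (0.08206)(402)/(0.118 − 0.0396) − 1.44/(0.118)²
  = 32.988/0.078400 − 103.42 = 420.77 − 103.42 = 317.35 atm
Z = PV_m/(RT) = (317.35)(0.118)/((0.08206)(402)) = 37.447/32.988 = 1.135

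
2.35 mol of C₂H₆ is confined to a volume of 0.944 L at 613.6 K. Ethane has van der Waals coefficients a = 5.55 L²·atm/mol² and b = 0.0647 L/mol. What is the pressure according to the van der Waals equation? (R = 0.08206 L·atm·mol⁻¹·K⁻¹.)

P ≈ 115.0 atm

P = nRT/(V − nb) − a n²/V²
nRT/(V − nb) = (2.35)(0.08206)(613.6)/(0.944 − 2.35×0.0647) = 118.33/0.79196 = 149.41 atm
a n²/V² = (5.55)(2.35)²/(0.944)² = 34.394 atm
P = 149.41 − 34.394 = 115.0 atm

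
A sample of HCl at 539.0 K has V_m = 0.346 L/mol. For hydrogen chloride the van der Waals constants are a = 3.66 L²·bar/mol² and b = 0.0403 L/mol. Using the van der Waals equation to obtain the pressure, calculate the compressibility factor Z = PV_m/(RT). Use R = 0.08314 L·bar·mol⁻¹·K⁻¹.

P = RT/(V_m − b) − a/V_m² = (0.08314)(539.0)/(0.346 − 0.0403) − 3.66/(0.346)²
  = 44.812/0.30570 − 30.572 = 146.59 − 30.572 = 116.02 bar
Z = PV_m/(RT) = (116.02)(0.346)/((0.08314)(539.0)) = 40.143/44.812 = 0.8958

Z ≈ 0.8958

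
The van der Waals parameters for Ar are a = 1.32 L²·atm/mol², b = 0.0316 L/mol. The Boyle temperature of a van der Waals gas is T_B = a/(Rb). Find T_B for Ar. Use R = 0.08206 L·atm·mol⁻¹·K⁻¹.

For a van der Waals gas the second virial coefficient B₂ = b − a/(RT) vanishes at T_B = a/(Rb).
T_B = 1.32/(0.08206×0.0316) = 1.32/0.0025931 = 509.0 K

T_B ≈ 509.0 K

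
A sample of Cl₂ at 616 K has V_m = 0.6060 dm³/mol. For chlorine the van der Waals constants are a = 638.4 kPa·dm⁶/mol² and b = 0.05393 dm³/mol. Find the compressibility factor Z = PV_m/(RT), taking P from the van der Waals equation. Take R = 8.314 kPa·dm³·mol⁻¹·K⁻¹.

P = RT/(V_m − b) − a/V_m² = (8.314)(616)/(0.6060 − 0.05393) − 638.4/(0.6060)²
  = 5121.4/0.55207 − 1738.4 = 9276.7 − 1738.4 = 7538.3 kPa
Z = PV_m/(RT) = (7538.3)(0.6060)/((8.314)(616)) = 4568.2/5121.4 = 0.8920

Z ≈ 0.8920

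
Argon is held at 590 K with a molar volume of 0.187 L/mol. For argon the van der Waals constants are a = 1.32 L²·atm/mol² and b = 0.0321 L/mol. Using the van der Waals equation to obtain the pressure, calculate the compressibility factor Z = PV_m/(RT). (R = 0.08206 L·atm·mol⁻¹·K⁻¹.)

P = RT/(V_m − b) − a/V_m² = (0.08206)(590)/(0.187 − 0.0321) − 1.32/(0.187)²
  = 48.415/0.15490 − 37.748 = 312.56 − 37.748 = 274.81 atm
Z = PV_m/(RT) = (274.81)(0.187)/((0.08206)(590)) = 51.389/48.415 = 1.061

Z ≈ 1.061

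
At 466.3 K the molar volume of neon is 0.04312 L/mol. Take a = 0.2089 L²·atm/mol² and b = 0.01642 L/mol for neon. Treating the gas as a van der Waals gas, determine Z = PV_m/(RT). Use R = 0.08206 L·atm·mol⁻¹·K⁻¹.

P = RT/(V_m − b) − a/V_m² = (0.08206)(466.3)/(0.04312 − 0.01642) − 0.2089/(0.04312)²
  = 38.265/0.026700 − 112.35 = 1433.1 − 112.35 = 1320.8 atm
Z = PV_m/(RT) = (1320.8)(0.04312)/((0.08206)(466.3)) = 56.953/38.265 = 1.488

Z ≈ 1.488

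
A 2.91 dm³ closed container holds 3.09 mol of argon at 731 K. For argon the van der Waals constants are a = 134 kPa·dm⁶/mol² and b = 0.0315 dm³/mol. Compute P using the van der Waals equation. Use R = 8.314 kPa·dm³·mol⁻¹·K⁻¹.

P = nRT/(V − nb) − a n²/V²
nRT/(V − nb) = (3.09)(8.314)(731)/(2.91 − 3.09×0.0315) = 18780/2.8127 = 6676.9 kPa
a n²/V² = (134)(3.09)²/(2.91)² = 151.09 kPa
P = 6676.9 − 151.09 = 6526 kPa

P ≈ 6526 kPa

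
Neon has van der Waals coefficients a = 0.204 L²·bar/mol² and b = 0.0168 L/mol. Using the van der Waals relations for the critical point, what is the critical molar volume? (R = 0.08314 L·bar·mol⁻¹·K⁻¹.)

For a van der Waals gas, V_m,c = 3b.
V_m,c = 3×0.0168 = 0.05040 L/mol

V_m,c ≈ 0.05040 L/mol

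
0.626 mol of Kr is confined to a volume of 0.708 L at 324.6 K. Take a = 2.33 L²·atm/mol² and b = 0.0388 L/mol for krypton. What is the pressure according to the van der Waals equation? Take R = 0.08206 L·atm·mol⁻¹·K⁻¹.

P = nRT/(V − nb) − a n²/V²
nRT/(V − nb) = (0.626)(0.08206)(324.6)/(0.708 − 0.626×0.0388) = 16.675/0.68371 = 24.389 atm
a n²/V² = (2.33)(0.626)²/(0.708)² = 1.8215 atm
P = 24.389 − 1.8215 = 22.57 atm

P ≈ 22.57 atm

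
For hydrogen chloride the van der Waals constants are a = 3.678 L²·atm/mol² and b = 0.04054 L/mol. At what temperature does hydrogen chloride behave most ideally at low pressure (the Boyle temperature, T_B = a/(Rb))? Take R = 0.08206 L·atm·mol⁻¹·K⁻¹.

T_B ≈ 1106 K

For a van der Waals gas the second virial coefficient B₂ = b − a/(RT) vanishes at T_B = a/(Rb).
T_B = 3.678/(0.08206×0.04054) = 3.678/0.0033267 = 1106 K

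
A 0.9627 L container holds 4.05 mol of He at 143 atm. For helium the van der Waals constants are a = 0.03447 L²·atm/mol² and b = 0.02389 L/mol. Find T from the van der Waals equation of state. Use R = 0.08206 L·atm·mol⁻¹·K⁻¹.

T ≈ 374.2 K

T = (P + a n²/V²)(V − nb)/(nR)
P + a n²/V² = 143 + (0.03447)(4.05)²/(0.9627)² = 143.61 atm
V − nb = 0.9627 − (4.05)(0.02389) = 0.86595 L
T = (143.61)(0.86595)/((4.05)(0.08206)) = 374.2 K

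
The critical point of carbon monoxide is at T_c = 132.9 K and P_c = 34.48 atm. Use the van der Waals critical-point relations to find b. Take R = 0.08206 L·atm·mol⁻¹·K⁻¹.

b ≈ 0.03954 L/mol

From T_c = 8a/(27Rb) and P_c = a/(27b²): b = R T_c/(8 P_c).
b = (0.08206)(132.9)/(8×34.48) = 10.906/275.84 = 0.03954 L/mol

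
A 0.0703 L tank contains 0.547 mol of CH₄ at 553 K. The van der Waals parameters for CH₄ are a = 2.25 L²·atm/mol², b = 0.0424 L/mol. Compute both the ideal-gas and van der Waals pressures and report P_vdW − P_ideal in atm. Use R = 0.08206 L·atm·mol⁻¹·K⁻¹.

ΔP ≈ 37.62 atm

Ideal: P_ideal = nRT/V = (0.547)(0.08206)(553)/0.0703 = 353.093 atm
vdW: P = nRT/(V − nb) − a n²/V² = 24.8224/0.0471072 − 0.673220/0.00494209 = 526.934 − 136.222 = 390.712 atm
ΔP = 390.712 − 353.093 = 37.62 atm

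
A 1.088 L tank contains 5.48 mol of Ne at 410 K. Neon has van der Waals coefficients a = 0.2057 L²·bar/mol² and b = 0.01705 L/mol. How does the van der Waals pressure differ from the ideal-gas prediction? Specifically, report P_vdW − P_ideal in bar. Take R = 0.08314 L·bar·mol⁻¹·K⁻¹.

ΔP ≈ 10.91 bar

Ideal: P_ideal = nRT/V = (5.48)(0.08314)(410)/1.088 = 171.690 bar
vdW: P = nRT/(V − nb) − a n²/V² = 186.799/0.994566 − 6.17725/1.18374 = 187.820 − 5.21842 = 182.602 bar
ΔP = 182.602 − 171.690 = 10.91 bar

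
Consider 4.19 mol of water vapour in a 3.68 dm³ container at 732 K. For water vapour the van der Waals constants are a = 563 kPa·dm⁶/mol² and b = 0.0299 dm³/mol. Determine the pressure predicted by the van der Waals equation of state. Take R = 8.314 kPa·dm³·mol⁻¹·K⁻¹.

P = nRT/(V − nb) − a n²/V²
nRT/(V − nb) = (4.19)(8.314)(732)/(3.68 − 4.19×0.0299) = 25500/3.5547 = 7173.6 kPa
a n²/V² = (563)(4.19)²/(3.68)² = 729.86 kPa
P = 7173.6 − 729.86 = 6444 kPa

P ≈ 6444 kPa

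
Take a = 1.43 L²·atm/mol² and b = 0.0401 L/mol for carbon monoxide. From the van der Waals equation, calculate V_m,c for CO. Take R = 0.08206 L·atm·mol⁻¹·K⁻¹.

For a van der Waals gas, V_m,c = 3b.
V_m,c = 3×0.0401 = 0.1203 L/mol

V_m,c ≈ 0.1203 L/mol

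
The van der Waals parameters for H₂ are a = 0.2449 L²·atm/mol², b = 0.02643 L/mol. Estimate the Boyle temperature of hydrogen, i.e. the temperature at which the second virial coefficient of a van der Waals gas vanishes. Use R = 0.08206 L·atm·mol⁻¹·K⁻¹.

For a van der Waals gas the second virial coefficient B₂ = b − a/(RT) vanishes at T_B = a/(Rb).
T_B = 0.2449/(0.08206×0.02643) = 0.2449/0.0021688 = 112.9 K

T_B ≈ 112.9 K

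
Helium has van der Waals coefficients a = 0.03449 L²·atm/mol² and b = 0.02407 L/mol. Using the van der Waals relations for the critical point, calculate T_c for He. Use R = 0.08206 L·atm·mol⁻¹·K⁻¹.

T_c ≈ 5.174 K

For a van der Waals gas, T_c = 8a/(27Rb).
T_c = 8×0.03449/(27×0.08206×0.02407) = 0.27592/0.053330 = 5.174 K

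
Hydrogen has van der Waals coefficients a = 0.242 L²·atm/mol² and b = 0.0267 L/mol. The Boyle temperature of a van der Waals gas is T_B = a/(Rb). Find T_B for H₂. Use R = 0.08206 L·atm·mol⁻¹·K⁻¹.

T_B ≈ 110.5 K

For a van der Waals gas the second virial coefficient B₂ = b − a/(RT) vanishes at T_B = a/(Rb).
T_B = 0.242/(0.08206×0.0267) = 0.242/0.0021910 = 110.5 K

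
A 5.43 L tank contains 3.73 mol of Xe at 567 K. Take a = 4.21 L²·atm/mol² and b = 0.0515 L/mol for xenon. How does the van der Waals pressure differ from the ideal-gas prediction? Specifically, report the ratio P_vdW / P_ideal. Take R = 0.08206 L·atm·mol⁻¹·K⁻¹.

P_vdW / P_ideal ≈ 0.9745

Ideal: P_ideal = nRT/V = (3.73)(0.08206)(567)/5.43 = 31.9612 atm
vdW: P = nRT/(V − nb) − a n²/V² = 173.550/5.23791 − 58.5733/29.4849 = 33.1334 − 1.98655 = 31.1469 atm
Ratio = 31.1469/31.9612 = 0.9745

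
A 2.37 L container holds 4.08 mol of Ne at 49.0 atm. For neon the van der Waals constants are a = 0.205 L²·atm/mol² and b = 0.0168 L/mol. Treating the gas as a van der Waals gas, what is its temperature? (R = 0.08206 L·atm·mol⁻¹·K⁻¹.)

T ≈ 341.0 K

T = (P + a n²/V²)(V − nb)/(nR)
P + a n²/V² = 49.0 + (0.205)(4.08)²/(2.37)² = 49.608 atm
V − nb = 2.37 − (4.08)(0.0168) = 2.3015 L
T = (49.608)(2.3015)/((4.08)(0.08206)) = 341.0 K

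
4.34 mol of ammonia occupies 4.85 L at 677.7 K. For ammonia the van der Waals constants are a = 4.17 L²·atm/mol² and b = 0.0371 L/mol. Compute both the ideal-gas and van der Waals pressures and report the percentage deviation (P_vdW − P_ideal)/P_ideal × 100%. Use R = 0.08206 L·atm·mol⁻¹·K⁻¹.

Ideal: P_ideal = nRT/V = (4.34)(0.08206)(677.7)/4.85 = 49.7642 atm
vdW: P = nRT/(V − nb) − a n²/V² = 241.356/4.68899 − 78.5445/23.5225 = 51.4729 − 3.33912 = 48.1338 atm
% deviation = (48.1338 − 49.7642)/49.7642 × 100% = -3.28%

-3.28 %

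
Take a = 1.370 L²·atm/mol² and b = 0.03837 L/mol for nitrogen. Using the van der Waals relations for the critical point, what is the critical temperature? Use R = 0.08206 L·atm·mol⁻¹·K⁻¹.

T_c ≈ 128.9 K

For a van der Waals gas, T_c = 8a/(27Rb).
T_c = 8×1.370/(27×0.08206×0.03837) = 10.960/0.085013 = 128.9 K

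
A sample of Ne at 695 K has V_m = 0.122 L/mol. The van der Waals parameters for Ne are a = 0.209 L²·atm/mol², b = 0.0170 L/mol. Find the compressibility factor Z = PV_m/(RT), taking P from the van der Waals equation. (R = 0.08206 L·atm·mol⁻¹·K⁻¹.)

P = RT/(V_m − b) − a/V_m² = (0.08206)(695)/(0.122 − 0.0170) − 0.209/(0.122)²
  = 57.032/0.10500 − 14.042 = 543.16 − 14.042 = 529.12 atm
Z = PV_m/(RT) = (529.12)(0.122)/((0.08206)(695)) = 64.553/57.032 = 1.132

Z ≈ 1.132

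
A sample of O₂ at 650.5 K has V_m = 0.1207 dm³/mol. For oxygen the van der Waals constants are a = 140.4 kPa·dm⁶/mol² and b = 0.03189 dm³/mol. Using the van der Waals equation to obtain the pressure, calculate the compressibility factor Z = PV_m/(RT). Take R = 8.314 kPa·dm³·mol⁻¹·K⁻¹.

Z ≈ 1.144

P = RT/(V_m − b) − a/V_m² = (8.314)(650.5)/(0.1207 − 0.03189) − 140.4/(0.1207)²
  = 5408.3/0.088810 − 9637.2 = 60897 − 9637.2 = 51260 kPa
Z = PV_m/(RT) = (51260)(0.1207)/((8.314)(650.5)) = 6187.1/5408.3 = 1.144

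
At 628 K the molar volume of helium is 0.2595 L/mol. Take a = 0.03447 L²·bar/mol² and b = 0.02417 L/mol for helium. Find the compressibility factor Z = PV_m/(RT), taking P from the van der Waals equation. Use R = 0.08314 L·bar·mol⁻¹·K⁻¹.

P = RT/(V_m − b) − a/V_m² = (0.08314)(628)/(0.2595 − 0.02417) − 0.03447/(0.2595)²
  = 52.212/0.23533 − 0.51188 = 221.87 − 0.51188 = 221.36 bar
Z = PV_m/(RT) = (221.36)(0.2595)/((0.08314)(628)) = 57.443/52.212 = 1.100

Z ≈ 1.100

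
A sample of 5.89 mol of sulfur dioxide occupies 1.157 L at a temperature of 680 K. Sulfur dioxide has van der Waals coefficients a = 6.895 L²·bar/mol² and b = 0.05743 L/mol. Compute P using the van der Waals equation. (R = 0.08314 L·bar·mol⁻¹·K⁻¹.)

P = nRT/(V − nb) − a n²/V²
nRT/(V − nb) = (5.89)(0.08314)(680)/(1.157 − 5.89×0.05743) = 332.99/0.81874 = 406.71 bar
a n²/V² = (6.895)(5.89)²/(1.157)² = 178.69 bar
P = 406.71 − 178.69 = 228.0 bar

P ≈ 228.0 bar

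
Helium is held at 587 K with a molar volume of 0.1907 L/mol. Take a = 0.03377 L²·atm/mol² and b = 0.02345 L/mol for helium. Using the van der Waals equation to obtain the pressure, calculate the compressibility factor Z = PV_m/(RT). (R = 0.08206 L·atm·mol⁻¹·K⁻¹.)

P = RT/(V_m − b) − a/V_m² = (0.08206)(587)/(0.1907 − 0.02345) − 0.03377/(0.1907)²
  = 48.169/0.16725 − 0.92860 = 288.01 − 0.92860 = 287.08 atm
Z = PV_m/(RT) = (287.08)(0.1907)/((0.08206)(587)) = 54.746/48.169 = 1.137

Z ≈ 1.137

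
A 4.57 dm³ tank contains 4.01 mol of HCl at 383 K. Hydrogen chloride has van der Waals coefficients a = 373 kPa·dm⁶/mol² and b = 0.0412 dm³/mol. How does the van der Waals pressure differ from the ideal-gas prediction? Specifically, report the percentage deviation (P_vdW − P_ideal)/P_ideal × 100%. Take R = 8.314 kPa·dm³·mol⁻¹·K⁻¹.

-6.53 %

Ideal: P_ideal = nRT/V = (4.01)(8.314)(383)/4.57 = 2794.07 kPa
vdW: P = nRT/(V − nb) − a n²/V² = 12768.9/4.40479 − 5997.88/20.8849 = 2898.87 − 287.187 = 2611.68 kPa
% deviation = (2611.68 − 2794.07)/2794.07 × 100% = -6.53%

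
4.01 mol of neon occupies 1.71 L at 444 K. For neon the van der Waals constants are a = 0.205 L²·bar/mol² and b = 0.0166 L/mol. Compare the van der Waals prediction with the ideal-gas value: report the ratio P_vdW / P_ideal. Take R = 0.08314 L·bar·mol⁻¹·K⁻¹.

P_vdW / P_ideal ≈ 1.027

Ideal: P_ideal = nRT/V = (4.01)(0.08314)(444)/1.71 = 86.5648 bar
vdW: P = nRT/(V − nb) − a n²/V² = 148.026/1.64343 − 3.29642/2.92410 = 90.0714 − 1.12733 = 88.9441 bar
Ratio = 88.9441/86.5648 = 1.027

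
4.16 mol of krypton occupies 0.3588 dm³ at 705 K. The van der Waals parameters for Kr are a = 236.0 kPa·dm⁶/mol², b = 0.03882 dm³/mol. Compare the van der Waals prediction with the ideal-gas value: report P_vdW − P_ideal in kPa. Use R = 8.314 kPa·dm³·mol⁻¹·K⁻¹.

ΔP ≈ 23900 kPa

Ideal: P_ideal = nRT/V = (4.16)(8.314)(705)/0.3588 = 67957.9 kPa
vdW: P = nRT/(V − nb) − a n²/V² = 24383.3/0.197309 − 4084.12/0.128737 = 123579 − 31724.5 = 91855 kPa
ΔP = 91855 − 67957.9 = 23900 kPa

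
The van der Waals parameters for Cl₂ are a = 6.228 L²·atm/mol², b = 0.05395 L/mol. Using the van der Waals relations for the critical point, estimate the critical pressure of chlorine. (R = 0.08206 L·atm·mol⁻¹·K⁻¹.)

For a van der Waals gas, P_c = a/(27b²).
P_c = 6.228/(27×(0.05395)²) = 6.228/0.078586 = 79.25 atm

P_c ≈ 79.25 atm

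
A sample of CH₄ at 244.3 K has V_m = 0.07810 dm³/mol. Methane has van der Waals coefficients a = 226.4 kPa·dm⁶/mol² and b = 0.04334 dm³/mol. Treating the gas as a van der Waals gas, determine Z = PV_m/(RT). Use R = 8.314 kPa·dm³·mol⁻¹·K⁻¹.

P = RT/(V_m − b) − a/V_m² = (8.314)(244.3)/(0.07810 − 0.04334) − 226.4/(0.07810)²
  = 2031.1/0.034760 − 37117 = 58432 − 37117 = 21315 kPa
Z = PV_m/(RT) = (21315)(0.07810)/((8.314)(244.3)) = 1664.7/2031.1 = 0.8196

Z ≈ 0.8196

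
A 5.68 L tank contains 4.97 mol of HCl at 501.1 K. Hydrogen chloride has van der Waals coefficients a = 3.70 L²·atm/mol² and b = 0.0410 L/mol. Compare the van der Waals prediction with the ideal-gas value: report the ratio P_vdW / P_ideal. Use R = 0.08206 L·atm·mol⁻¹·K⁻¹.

P_vdW / P_ideal ≈ 0.9585

Ideal: P_ideal = nRT/V = (4.97)(0.08206)(501.1)/5.68 = 35.9802 atm
vdW: P = nRT/(V − nb) − a n²/V² = 204.368/5.47623 − 91.3933/32.2624 = 37.3191 − 2.83281 = 34.4863 atm
Ratio = 34.4863/35.9802 = 0.9585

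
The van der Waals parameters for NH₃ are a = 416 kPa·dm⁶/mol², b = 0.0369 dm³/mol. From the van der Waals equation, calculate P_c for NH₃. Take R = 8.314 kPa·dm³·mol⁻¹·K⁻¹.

For a van der Waals gas, P_c = a/(27b²).
P_c = 416/(27×(0.0369)²) = 416/0.036763 = 11316 kPa

P_c ≈ 11316 kPa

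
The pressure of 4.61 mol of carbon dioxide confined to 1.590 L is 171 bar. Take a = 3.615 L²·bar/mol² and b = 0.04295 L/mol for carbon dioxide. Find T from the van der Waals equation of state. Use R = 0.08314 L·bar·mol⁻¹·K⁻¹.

T ≈ 731.4 K

T = (P + a n²/V²)(V − nb)/(nR)
P + a n²/V² = 171 + (3.615)(4.61)²/(1.590)² = 201.39 bar
V − nb = 1.590 − (4.61)(0.04295) = 1.3920 L
T = (201.39)(1.3920)/((4.61)(0.08314)) = 731.4 K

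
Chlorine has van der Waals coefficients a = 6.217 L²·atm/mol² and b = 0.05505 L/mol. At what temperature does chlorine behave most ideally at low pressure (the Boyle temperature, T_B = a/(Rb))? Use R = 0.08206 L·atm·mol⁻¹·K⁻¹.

T_B ≈ 1376 K

For a van der Waals gas the second virial coefficient B₂ = b − a/(RT) vanishes at T_B = a/(Rb).
T_B = 6.217/(0.08206×0.05505) = 6.217/0.0045174 = 1376 K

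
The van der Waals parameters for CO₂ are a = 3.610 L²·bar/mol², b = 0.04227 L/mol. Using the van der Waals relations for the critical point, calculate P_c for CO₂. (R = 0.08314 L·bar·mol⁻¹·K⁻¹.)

P_c ≈ 74.83 bar

For a van der Waals gas, P_c = a/(27b²).
P_c = 3.610/(27×(0.04227)²) = 3.610/0.048242 = 74.83 bar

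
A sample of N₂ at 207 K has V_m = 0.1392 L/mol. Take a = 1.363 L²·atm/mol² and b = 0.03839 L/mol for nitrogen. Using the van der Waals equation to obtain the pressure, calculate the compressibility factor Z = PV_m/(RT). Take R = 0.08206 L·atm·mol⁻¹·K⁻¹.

P = RT/(V_m − b) − a/V_m² = (0.08206)(207)/(0.1392 − 0.03839) − 1.363/(0.1392)²
  = 16.986/0.10081 − 70.342 = 168.50 − 70.342 = 98.16 atm
Z = PV_m/(RT) = (98.16)(0.1392)/((0.08206)(207)) = 13.664/16.986 = 0.8044

Z ≈ 0.8044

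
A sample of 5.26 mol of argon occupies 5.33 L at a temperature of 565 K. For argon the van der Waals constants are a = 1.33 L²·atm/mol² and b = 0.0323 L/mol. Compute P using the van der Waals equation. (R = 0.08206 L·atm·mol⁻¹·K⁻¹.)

P = nRT/(V − nb) − a n²/V²
nRT/(V − nb) = (5.26)(0.08206)(565)/(5.33 − 5.26×0.0323) = 243.87/5.1601 = 47.261 atm
a n²/V² = (1.33)(5.26)²/(5.33)² = 1.2953 atm
P = 47.261 − 1.2953 = 45.97 atm

P ≈ 45.97 atm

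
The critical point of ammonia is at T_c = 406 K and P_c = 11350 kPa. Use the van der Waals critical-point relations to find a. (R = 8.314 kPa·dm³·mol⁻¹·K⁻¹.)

From T_c = 8a/(27Rb) and P_c = a/(27b²): a = 27 R² T_c²/(64 P_c).
a = 27×(8.314)²×(406)²/(64×11350) = 307635090/726400 = 423.5 kPa·dm⁶/mol²

a ≈ 423.5 kPa·dm⁶/mol²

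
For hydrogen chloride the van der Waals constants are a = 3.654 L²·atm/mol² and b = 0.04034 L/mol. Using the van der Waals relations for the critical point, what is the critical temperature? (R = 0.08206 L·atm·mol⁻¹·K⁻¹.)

For a van der Waals gas, T_c = 8a/(27Rb).
T_c = 8×3.654/(27×0.08206×0.04034) = 29.232/0.089378 = 327.1 K

T_c ≈ 327.1 K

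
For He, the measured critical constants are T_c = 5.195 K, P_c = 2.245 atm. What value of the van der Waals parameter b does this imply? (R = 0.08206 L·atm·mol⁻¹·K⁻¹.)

b ≈ 0.02374 L/mol

From T_c = 8a/(27Rb) and P_c = a/(27b²): b = R T_c/(8 P_c).
b = (0.08206)(5.195)/(8×2.245) = 0.42630/17.960 = 0.02374 L/mol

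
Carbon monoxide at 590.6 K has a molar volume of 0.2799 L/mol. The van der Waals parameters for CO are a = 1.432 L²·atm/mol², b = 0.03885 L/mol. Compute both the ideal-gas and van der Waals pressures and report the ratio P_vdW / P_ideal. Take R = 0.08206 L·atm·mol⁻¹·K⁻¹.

P_vdW / P_ideal ≈ 1.056

Ideal: P_ideal = RT/V_m = (0.08206)(590.6)/0.2799 = 173.150 atm
vdW: P = RT/(V_m − b) − a/V_m² = 48.4646/0.241050 − 1.432/0.0783440 = 201.056 − 18.2784 = 182.778 atm
Ratio = 182.778/173.150 = 1.056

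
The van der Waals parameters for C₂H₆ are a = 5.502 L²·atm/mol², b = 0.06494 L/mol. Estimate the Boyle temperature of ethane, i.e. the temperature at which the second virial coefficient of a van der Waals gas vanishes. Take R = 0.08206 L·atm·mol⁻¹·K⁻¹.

T_B ≈ 1032 K

For a van der Waals gas the second virial coefficient B₂ = b − a/(RT) vanishes at T_B = a/(Rb).
T_B = 5.502/(0.08206×0.06494) = 5.502/0.0053290 = 1032 K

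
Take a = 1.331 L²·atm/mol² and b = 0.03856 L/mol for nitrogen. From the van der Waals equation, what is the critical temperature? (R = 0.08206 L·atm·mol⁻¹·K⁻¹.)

T_c ≈ 124.6 K

For a van der Waals gas, T_c = 8a/(27Rb).
T_c = 8×1.331/(27×0.08206×0.03856) = 10.648/0.085434 = 124.6 K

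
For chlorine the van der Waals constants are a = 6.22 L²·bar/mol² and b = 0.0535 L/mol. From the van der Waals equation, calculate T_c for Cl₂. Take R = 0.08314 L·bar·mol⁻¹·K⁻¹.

T_c ≈ 414.3 K

For a van der Waals gas, T_c = 8a/(27Rb).
T_c = 8×6.22/(27×0.08314×0.0535) = 49.760/0.12010 = 414.3 K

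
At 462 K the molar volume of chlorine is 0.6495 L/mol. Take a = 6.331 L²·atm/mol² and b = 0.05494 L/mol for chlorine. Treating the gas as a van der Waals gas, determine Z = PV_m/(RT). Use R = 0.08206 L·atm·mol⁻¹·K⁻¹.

P = RT/(V_m − b) − a/V_m² = (0.08206)(462)/(0.6495 − 0.05494) − 6.331/(0.6495)²
  = 37.912/0.59456 − 15.008 = 63.765 − 15.008 = 48.757 atm
Z = PV_m/(RT) = (48.757)(0.6495)/((0.08206)(462)) = 31.668/37.912 = 0.8353

Z ≈ 0.8353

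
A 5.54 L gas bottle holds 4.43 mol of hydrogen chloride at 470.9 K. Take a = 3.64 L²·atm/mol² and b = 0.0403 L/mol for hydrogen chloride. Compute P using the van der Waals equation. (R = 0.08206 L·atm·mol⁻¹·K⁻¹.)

P ≈ 29.60 atm

P = nRT/(V − nb) − a n²/V²
nRT/(V − nb) = (4.43)(0.08206)(470.9)/(5.54 − 4.43×0.0403) = 171.18/5.3615 = 31.928 atm
a n²/V² = (3.64)(4.43)²/(5.54)² = 2.3275 atm
P = 31.928 − 2.3275 = 29.60 atm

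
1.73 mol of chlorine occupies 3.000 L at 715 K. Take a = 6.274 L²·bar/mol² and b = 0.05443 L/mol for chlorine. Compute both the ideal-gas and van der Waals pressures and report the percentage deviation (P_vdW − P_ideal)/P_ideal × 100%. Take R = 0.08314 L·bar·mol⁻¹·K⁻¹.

Ideal: P_ideal = nRT/V = (1.73)(0.08314)(715)/3.000 = 34.2800 bar
vdW: P = nRT/(V − nb) − a n²/V² = 102.840/2.90584 − 18.7775/9.00000 = 35.3908 − 2.08639 = 33.3044 bar
% deviation = (33.3044 − 34.2800)/34.2800 × 100% = -2.85%

-2.85 %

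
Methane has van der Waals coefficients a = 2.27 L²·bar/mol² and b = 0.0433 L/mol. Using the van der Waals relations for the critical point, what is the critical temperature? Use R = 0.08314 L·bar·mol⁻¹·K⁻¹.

For a van der Waals gas, T_c = 8a/(27Rb).
T_c = 8×2.27/(27×0.08314×0.0433) = 18.160/0.097199 = 186.8 K

T_c ≈ 186.8 K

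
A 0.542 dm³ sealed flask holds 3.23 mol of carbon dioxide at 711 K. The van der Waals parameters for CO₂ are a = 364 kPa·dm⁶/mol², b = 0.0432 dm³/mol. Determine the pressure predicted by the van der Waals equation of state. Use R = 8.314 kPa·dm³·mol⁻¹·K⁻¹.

P = nRT/(V − nb) − a n²/V²
nRT/(V − nb) = (3.23)(8.314)(711)/(0.542 − 3.23×0.0432) = 19093/0.40246 = 47441 kPa
a n²/V² = (364)(3.23)²/(0.542)² = 12927 kPa
P = 47441 − 12927 = 34514 kPa

P ≈ 34514 kPa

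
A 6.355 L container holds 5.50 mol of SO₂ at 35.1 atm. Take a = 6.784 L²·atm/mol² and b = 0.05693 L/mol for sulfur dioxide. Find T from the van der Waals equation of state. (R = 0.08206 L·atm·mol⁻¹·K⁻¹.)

T ≈ 537.9 K

T = (P + a n²/V²)(V − nb)/(nR)
P + a n²/V² = 35.1 + (6.784)(5.50)²/(6.355)² = 40.181 atm
V − nb = 6.355 − (5.50)(0.05693) = 6.0419 L
T = (40.181)(6.0419)/((5.50)(0.08206)) = 537.9 K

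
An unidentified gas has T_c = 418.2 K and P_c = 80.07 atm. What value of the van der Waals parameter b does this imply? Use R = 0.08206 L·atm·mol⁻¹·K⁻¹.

b ≈ 0.05357 L/mol

From T_c = 8a/(27Rb) and P_c = a/(27b²): b = R T_c/(8 P_c).
b = (0.08206)(418.2)/(8×80.07) = 34.317/640.56 = 0.05357 L/mol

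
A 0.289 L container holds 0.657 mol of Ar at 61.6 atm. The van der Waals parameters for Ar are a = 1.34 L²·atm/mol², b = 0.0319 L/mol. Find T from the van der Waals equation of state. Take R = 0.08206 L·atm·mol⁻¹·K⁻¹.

T ≈ 340.7 K

T = (P + a n²/V²)(V − nb)/(nR)
P + a n²/V² = 61.6 + (1.34)(0.657)²/(0.289)² = 68.525 atm
V − nb = 0.289 − (0.657)(0.0319) = 0.26804 L
T = (68.525)(0.26804)/((0.657)(0.08206)) = 340.7 K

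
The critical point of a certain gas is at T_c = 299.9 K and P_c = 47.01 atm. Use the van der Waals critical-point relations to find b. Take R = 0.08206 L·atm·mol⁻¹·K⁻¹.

From T_c = 8a/(27Rb) and P_c = a/(27b²): b = R T_c/(8 P_c).
b = (0.08206)(299.9)/(8×47.01) = 24.610/376.08 = 0.06544 L/mol

b ≈ 0.06544 L/mol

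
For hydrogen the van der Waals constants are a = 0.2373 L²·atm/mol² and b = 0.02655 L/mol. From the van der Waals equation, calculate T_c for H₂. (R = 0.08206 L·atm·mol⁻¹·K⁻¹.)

T_c ≈ 32.27 K

For a van der Waals gas, T_c = 8a/(27Rb).
T_c = 8×0.2373/(27×0.08206×0.02655) = 1.8984/0.058825 = 32.27 K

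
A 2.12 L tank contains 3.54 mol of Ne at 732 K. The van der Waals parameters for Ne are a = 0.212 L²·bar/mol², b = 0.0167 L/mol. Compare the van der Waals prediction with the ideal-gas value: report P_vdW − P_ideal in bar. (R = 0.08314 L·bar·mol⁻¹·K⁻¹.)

Ideal: P_ideal = nRT/V = (3.54)(0.08314)(732)/2.12 = 101.622 bar
vdW: P = nRT/(V − nb) − a n²/V² = 215.439/2.06088 − 2.65670/4.49440 = 104.537 − 0.591113 = 103.946 bar
ΔP = 103.946 − 101.622 = 2.32 bar

ΔP ≈ 2.32 bar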